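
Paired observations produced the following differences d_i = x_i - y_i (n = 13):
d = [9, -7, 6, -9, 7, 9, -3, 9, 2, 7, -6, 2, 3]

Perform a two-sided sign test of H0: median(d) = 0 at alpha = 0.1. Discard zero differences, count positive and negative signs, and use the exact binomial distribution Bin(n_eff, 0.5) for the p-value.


Step 1: Discard zero differences. Original n = 13; n_eff = number of nonzero differences = 13.
Nonzero differences (with sign): +9, -7, +6, -9, +7, +9, -3, +9, +2, +7, -6, +2, +3
Step 2: Count signs: positive = 9, negative = 4.
Step 3: Under H0: P(positive) = 0.5, so the number of positives S ~ Bin(13, 0.5).
Step 4: Two-sided exact p-value = sum of Bin(13,0.5) probabilities at or below the observed probability = 0.266846.
Step 5: alpha = 0.1. fail to reject H0.

n_eff = 13, pos = 9, neg = 4, p = 0.266846, fail to reject H0.


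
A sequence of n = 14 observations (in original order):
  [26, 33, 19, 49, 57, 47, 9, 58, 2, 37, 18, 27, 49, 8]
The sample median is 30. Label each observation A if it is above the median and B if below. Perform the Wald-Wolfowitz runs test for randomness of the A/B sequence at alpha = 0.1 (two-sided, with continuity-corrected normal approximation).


Step 1: Compute median = 30; label A = above, B = below.
Labels in order: BABAAABABABBAB  (n_A = 7, n_B = 7)
Step 2: Count runs R = 11.
Step 3: Under H0 (random ordering), E[R] = 2*n_A*n_B/(n_A+n_B) + 1 = 2*7*7/14 + 1 = 8.0000.
        Var[R] = 2*n_A*n_B*(2*n_A*n_B - n_A - n_B) / ((n_A+n_B)^2 * (n_A+n_B-1)) = 8232/2548 = 3.2308.
        SD[R] = 1.7974.
Step 4: Continuity-corrected z = (R - 0.5 - E[R]) / SD[R] = (11 - 0.5 - 8.0000) / 1.7974 = 1.3909.
Step 5: Two-sided p-value via normal approximation = 2*(1 - Phi(|z|)) = 0.164264.
Step 6: alpha = 0.1. fail to reject H0.

R = 11, z = 1.3909, p = 0.164264, fail to reject H0.


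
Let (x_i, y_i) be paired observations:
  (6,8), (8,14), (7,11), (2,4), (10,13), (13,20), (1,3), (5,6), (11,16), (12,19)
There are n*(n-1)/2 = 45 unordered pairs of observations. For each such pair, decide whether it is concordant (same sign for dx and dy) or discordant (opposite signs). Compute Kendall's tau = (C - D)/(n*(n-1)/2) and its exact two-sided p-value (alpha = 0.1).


Step 1: Enumerate the 45 unordered pairs (i,j) with i<j and classify each by sign(x_j-x_i) * sign(y_j-y_i).
  (1,2):dx=+2,dy=+6->C; (1,3):dx=+1,dy=+3->C; (1,4):dx=-4,dy=-4->C; (1,5):dx=+4,dy=+5->C
  (1,6):dx=+7,dy=+12->C; (1,7):dx=-5,dy=-5->C; (1,8):dx=-1,dy=-2->C; (1,9):dx=+5,dy=+8->C
  (1,10):dx=+6,dy=+11->C; (2,3):dx=-1,dy=-3->C; (2,4):dx=-6,dy=-10->C; (2,5):dx=+2,dy=-1->D
  (2,6):dx=+5,dy=+6->C; (2,7):dx=-7,dy=-11->C; (2,8):dx=-3,dy=-8->C; (2,9):dx=+3,dy=+2->C
  (2,10):dx=+4,dy=+5->C; (3,4):dx=-5,dy=-7->C; (3,5):dx=+3,dy=+2->C; (3,6):dx=+6,dy=+9->C
  (3,7):dx=-6,dy=-8->C; (3,8):dx=-2,dy=-5->C; (3,9):dx=+4,dy=+5->C; (3,10):dx=+5,dy=+8->C
  (4,5):dx=+8,dy=+9->C; (4,6):dx=+11,dy=+16->C; (4,7):dx=-1,dy=-1->C; (4,8):dx=+3,dy=+2->C
  (4,9):dx=+9,dy=+12->C; (4,10):dx=+10,dy=+15->C; (5,6):dx=+3,dy=+7->C; (5,7):dx=-9,dy=-10->C
  (5,8):dx=-5,dy=-7->C; (5,9):dx=+1,dy=+3->C; (5,10):dx=+2,dy=+6->C; (6,7):dx=-12,dy=-17->C
  (6,8):dx=-8,dy=-14->C; (6,9):dx=-2,dy=-4->C; (6,10):dx=-1,dy=-1->C; (7,8):dx=+4,dy=+3->C
  (7,9):dx=+10,dy=+13->C; (7,10):dx=+11,dy=+16->C; (8,9):dx=+6,dy=+10->C; (8,10):dx=+7,dy=+13->C
  (9,10):dx=+1,dy=+3->C
Step 2: C = 44, D = 1, total pairs = 45.
Step 3: tau = (C - D)/(n(n-1)/2) = (44 - 1)/45 = 0.955556.
Step 4: Exact two-sided p-value (enumerate n! = 3628800 permutations of y under H0): p = 0.000006.
Step 5: alpha = 0.1. reject H0.

tau_b = 0.9556 (C=44, D=1), p = 0.000006, reject H0.


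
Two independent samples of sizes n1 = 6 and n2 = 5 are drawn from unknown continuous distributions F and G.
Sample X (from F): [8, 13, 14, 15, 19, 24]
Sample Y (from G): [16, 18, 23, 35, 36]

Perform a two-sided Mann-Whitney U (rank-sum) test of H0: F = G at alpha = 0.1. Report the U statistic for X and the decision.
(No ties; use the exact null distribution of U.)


Step 1: Combine and sort all 11 observations; assign midranks.
sorted (value, group): (8,X), (13,X), (14,X), (15,X), (16,Y), (18,Y), (19,X), (23,Y), (24,X), (35,Y), (36,Y)
ranks: 8->1, 13->2, 14->3, 15->4, 16->5, 18->6, 19->7, 23->8, 24->9, 35->10, 36->11
Step 2: Rank sum for X: R1 = 1 + 2 + 3 + 4 + 7 + 9 = 26.
Step 3: U_X = R1 - n1(n1+1)/2 = 26 - 6*7/2 = 26 - 21 = 5.
       U_Y = n1*n2 - U_X = 30 - 5 = 25.
Step 4: No ties, so the exact null distribution of U (based on enumerating the C(11,6) = 462 equally likely rank assignments) gives the two-sided p-value.
Step 5: p-value = 0.082251; compare to alpha = 0.1. reject H0.

U_X = 5, p = 0.082251, reject H0 at alpha = 0.1.


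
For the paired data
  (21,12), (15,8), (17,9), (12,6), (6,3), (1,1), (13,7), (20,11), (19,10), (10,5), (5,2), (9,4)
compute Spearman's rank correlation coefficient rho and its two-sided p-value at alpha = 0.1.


Step 1: Rank x and y separately (midranks; no ties here).
rank(x): 21->12, 15->8, 17->9, 12->6, 6->3, 1->1, 13->7, 20->11, 19->10, 10->5, 5->2, 9->4
rank(y): 12->12, 8->8, 9->9, 6->6, 3->3, 1->1, 7->7, 11->11, 10->10, 5->5, 2->2, 4->4
Step 2: d_i = R_x(i) - R_y(i); compute d_i^2.
  (12-12)^2=0, (8-8)^2=0, (9-9)^2=0, (6-6)^2=0, (3-3)^2=0, (1-1)^2=0, (7-7)^2=0, (11-11)^2=0, (10-10)^2=0, (5-5)^2=0, (2-2)^2=0, (4-4)^2=0
sum(d^2) = 0.
Step 3: rho = 1 - 6*0 / (12*(12^2 - 1)) = 1 - 0/1716 = 1.000000.
Step 5: Two-sided p-value from the t-distribution with 10 df = 0.000000.
Step 6: alpha = 0.1. reject H0.

rho = 1.0000, p = 0.000000, reject H0 at alpha = 0.1.


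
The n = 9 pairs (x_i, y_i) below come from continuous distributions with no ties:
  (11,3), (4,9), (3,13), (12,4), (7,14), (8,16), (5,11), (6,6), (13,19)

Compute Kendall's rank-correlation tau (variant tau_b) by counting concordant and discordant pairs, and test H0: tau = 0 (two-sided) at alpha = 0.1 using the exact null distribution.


Step 1: Enumerate the 36 unordered pairs (i,j) with i<j and classify each by sign(x_j-x_i) * sign(y_j-y_i).
  (1,2):dx=-7,dy=+6->D; (1,3):dx=-8,dy=+10->D; (1,4):dx=+1,dy=+1->C; (1,5):dx=-4,dy=+11->D
  (1,6):dx=-3,dy=+13->D; (1,7):dx=-6,dy=+8->D; (1,8):dx=-5,dy=+3->D; (1,9):dx=+2,dy=+16->C
  (2,3):dx=-1,dy=+4->D; (2,4):dx=+8,dy=-5->D; (2,5):dx=+3,dy=+5->C; (2,6):dx=+4,dy=+7->C
  (2,7):dx=+1,dy=+2->C; (2,8):dx=+2,dy=-3->D; (2,9):dx=+9,dy=+10->C; (3,4):dx=+9,dy=-9->D
  (3,5):dx=+4,dy=+1->C; (3,6):dx=+5,dy=+3->C; (3,7):dx=+2,dy=-2->D; (3,8):dx=+3,dy=-7->D
  (3,9):dx=+10,dy=+6->C; (4,5):dx=-5,dy=+10->D; (4,6):dx=-4,dy=+12->D; (4,7):dx=-7,dy=+7->D
  (4,8):dx=-6,dy=+2->D; (4,9):dx=+1,dy=+15->C; (5,6):dx=+1,dy=+2->C; (5,7):dx=-2,dy=-3->C
  (5,8):dx=-1,dy=-8->C; (5,9):dx=+6,dy=+5->C; (6,7):dx=-3,dy=-5->C; (6,8):dx=-2,dy=-10->C
  (6,9):dx=+5,dy=+3->C; (7,8):dx=+1,dy=-5->D; (7,9):dx=+8,dy=+8->C; (8,9):dx=+7,dy=+13->C
Step 2: C = 19, D = 17, total pairs = 36.
Step 3: tau = (C - D)/(n(n-1)/2) = (19 - 17)/36 = 0.055556.
Step 4: Exact two-sided p-value (enumerate n! = 362880 permutations of y under H0): p = 0.919455.
Step 5: alpha = 0.1. fail to reject H0.

tau_b = 0.0556 (C=19, D=17), p = 0.919455, fail to reject H0.


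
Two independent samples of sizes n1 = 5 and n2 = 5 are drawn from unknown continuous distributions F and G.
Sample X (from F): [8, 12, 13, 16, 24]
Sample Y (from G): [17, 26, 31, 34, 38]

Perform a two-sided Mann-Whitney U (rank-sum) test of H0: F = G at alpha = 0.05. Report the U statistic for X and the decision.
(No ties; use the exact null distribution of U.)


Step 1: Combine and sort all 10 observations; assign midranks.
sorted (value, group): (8,X), (12,X), (13,X), (16,X), (17,Y), (24,X), (26,Y), (31,Y), (34,Y), (38,Y)
ranks: 8->1, 12->2, 13->3, 16->4, 17->5, 24->6, 26->7, 31->8, 34->9, 38->10
Step 2: Rank sum for X: R1 = 1 + 2 + 3 + 4 + 6 = 16.
Step 3: U_X = R1 - n1(n1+1)/2 = 16 - 5*6/2 = 16 - 15 = 1.
       U_Y = n1*n2 - U_X = 25 - 1 = 24.
Step 4: No ties, so the exact null distribution of U (based on enumerating the C(10,5) = 252 equally likely rank assignments) gives the two-sided p-value.
Step 5: p-value = 0.015873; compare to alpha = 0.05. reject H0.

U_X = 1, p = 0.015873, reject H0 at alpha = 0.05.


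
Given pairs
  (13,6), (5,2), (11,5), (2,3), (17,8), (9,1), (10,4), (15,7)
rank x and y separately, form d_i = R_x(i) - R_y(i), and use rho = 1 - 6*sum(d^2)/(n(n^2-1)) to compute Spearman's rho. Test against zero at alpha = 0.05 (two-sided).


Step 1: Rank x and y separately (midranks; no ties here).
rank(x): 13->6, 5->2, 11->5, 2->1, 17->8, 9->3, 10->4, 15->7
rank(y): 6->6, 2->2, 5->5, 3->3, 8->8, 1->1, 4->4, 7->7
Step 2: d_i = R_x(i) - R_y(i); compute d_i^2.
  (6-6)^2=0, (2-2)^2=0, (5-5)^2=0, (1-3)^2=4, (8-8)^2=0, (3-1)^2=4, (4-4)^2=0, (7-7)^2=0
sum(d^2) = 8.
Step 3: rho = 1 - 6*8 / (8*(8^2 - 1)) = 1 - 48/504 = 0.904762.
Step 4: Under H0, t = rho * sqrt((n-2)/(1-rho^2)) = 5.2034 ~ t(6).
Step 5: Two-sided p-value from the t-distribution with 6 df = 0.002008.
Step 6: alpha = 0.05. reject H0.

rho = 0.9048, p = 0.002008, reject H0 at alpha = 0.05.


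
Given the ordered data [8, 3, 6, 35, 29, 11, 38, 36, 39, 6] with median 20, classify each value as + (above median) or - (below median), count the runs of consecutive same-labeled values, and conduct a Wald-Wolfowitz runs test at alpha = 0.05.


Step 1: Compute median = 20; label A = above, B = below.
Labels in order: BBBAABAAAB  (n_A = 5, n_B = 5)
Step 2: Count runs R = 5.
Step 3: Under H0 (random ordering), E[R] = 2*n_A*n_B/(n_A+n_B) + 1 = 2*5*5/10 + 1 = 6.0000.
        Var[R] = 2*n_A*n_B*(2*n_A*n_B - n_A - n_B) / ((n_A+n_B)^2 * (n_A+n_B-1)) = 2000/900 = 2.2222.
        SD[R] = 1.4907.
Step 4: Continuity-corrected z = (R + 0.5 - E[R]) / SD[R] = (5 + 0.5 - 6.0000) / 1.4907 = -0.3354.
Step 5: Two-sided p-value via normal approximation = 2*(1 - Phi(|z|)) = 0.737316.
Step 6: alpha = 0.05. fail to reject H0.

R = 5, z = -0.3354, p = 0.737316, fail to reject H0.


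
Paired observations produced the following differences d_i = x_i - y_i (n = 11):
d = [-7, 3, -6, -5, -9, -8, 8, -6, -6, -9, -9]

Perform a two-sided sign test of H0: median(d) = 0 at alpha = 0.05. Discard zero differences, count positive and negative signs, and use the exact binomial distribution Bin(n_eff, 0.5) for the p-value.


Step 1: Discard zero differences. Original n = 11; n_eff = number of nonzero differences = 11.
Nonzero differences (with sign): -7, +3, -6, -5, -9, -8, +8, -6, -6, -9, -9
Step 2: Count signs: positive = 2, negative = 9.
Step 3: Under H0: P(positive) = 0.5, so the number of positives S ~ Bin(11, 0.5).
Step 4: Two-sided exact p-value = sum of Bin(11,0.5) probabilities at or below the observed probability = 0.065430.
Step 5: alpha = 0.05. fail to reject H0.

n_eff = 11, pos = 2, neg = 9, p = 0.065430, fail to reject H0.


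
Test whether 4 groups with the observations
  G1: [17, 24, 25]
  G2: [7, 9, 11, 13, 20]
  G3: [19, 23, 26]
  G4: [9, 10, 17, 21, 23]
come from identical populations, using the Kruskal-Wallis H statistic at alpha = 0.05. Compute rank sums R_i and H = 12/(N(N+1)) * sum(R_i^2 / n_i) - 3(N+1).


Step 1: Combine all N = 16 observations and assign midranks.
sorted (value, group, rank): (7,G2,1), (9,G2,2.5), (9,G4,2.5), (10,G4,4), (11,G2,5), (13,G2,6), (17,G1,7.5), (17,G4,7.5), (19,G3,9), (20,G2,10), (21,G4,11), (23,G3,12.5), (23,G4,12.5), (24,G1,14), (25,G1,15), (26,G3,16)
Step 2: Sum ranks within each group.
R_1 = 36.5 (n_1 = 3)
R_2 = 24.5 (n_2 = 5)
R_3 = 37.5 (n_3 = 3)
R_4 = 37.5 (n_4 = 5)
Step 3: H = 12/(N(N+1)) * sum(R_i^2/n_i) - 3(N+1)
     = 12/(16*17) * (36.5^2/3 + 24.5^2/5 + 37.5^2/3 + 37.5^2/5) - 3*17
     = 0.044118 * 1314.13 - 51
     = 6.976471.
Step 4: Ties present; correction factor C = 1 - 18/(16^3 - 16) = 0.995588. Corrected H = 6.976471 / 0.995588 = 7.007386.
Step 5: Under H0, H ~ chi^2(3); p-value = 0.071663.
Step 6: alpha = 0.05. fail to reject H0.

H = 7.0074, df = 3, p = 0.071663, fail to reject H0.


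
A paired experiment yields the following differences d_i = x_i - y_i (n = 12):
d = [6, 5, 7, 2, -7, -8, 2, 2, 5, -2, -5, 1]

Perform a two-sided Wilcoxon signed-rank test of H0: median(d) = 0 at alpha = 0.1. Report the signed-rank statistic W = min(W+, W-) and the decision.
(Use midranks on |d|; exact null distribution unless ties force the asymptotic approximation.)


Step 1: Drop any zero differences (none here) and take |d_i|.
|d| = [6, 5, 7, 2, 7, 8, 2, 2, 5, 2, 5, 1]
Step 2: Midrank |d_i| (ties get averaged ranks).
ranks: |6|->9, |5|->7, |7|->10.5, |2|->3.5, |7|->10.5, |8|->12, |2|->3.5, |2|->3.5, |5|->7, |2|->3.5, |5|->7, |1|->1
Step 3: Attach original signs; sum ranks with positive sign and with negative sign.
W+ = 9 + 7 + 10.5 + 3.5 + 3.5 + 3.5 + 7 + 1 = 45
W- = 10.5 + 12 + 3.5 + 7 = 33
(Check: W+ + W- = 78 should equal n(n+1)/2 = 78.)
Step 4: Test statistic W = min(W+, W-) = 33.
Step 5: Ties in |d|, so use the tie-corrected normal approximation.
        E[W] = n(n+1)/4 = 12*13/4 = 39.
        Tie groups: |d|=2 (t=4), |d|=5 (t=3), |d|=7 (t=2); sum(t^3 - t) = 90.
        Var[W] = n(n+1)(2n+1)/24 - sum(t^3-t)/48 = 3900/24 - 90/48 = 160.625.
        z = (W - E[W]) / sqrt(Var[W]) = (33 - 39) / 12.6738 = -0.4734.
        Two-sided p = 2*Phi(z) = 0.635915.
Step 6: alpha = 0.1. fail to reject H0.

W+ = 45, W- = 33, W = min = 33, p = 0.635915, fail to reject H0.


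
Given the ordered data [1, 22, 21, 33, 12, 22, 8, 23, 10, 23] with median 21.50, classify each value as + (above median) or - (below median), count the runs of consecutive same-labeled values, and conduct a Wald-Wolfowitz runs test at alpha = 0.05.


Step 1: Compute median = 21.50; label A = above, B = below.
Labels in order: BABABABABA  (n_A = 5, n_B = 5)
Step 2: Count runs R = 10.
Step 3: Under H0 (random ordering), E[R] = 2*n_A*n_B/(n_A+n_B) + 1 = 2*5*5/10 + 1 = 6.0000.
        Var[R] = 2*n_A*n_B*(2*n_A*n_B - n_A - n_B) / ((n_A+n_B)^2 * (n_A+n_B-1)) = 2000/900 = 2.2222.
        SD[R] = 1.4907.
Step 4: Continuity-corrected z = (R - 0.5 - E[R]) / SD[R] = (10 - 0.5 - 6.0000) / 1.4907 = 2.3479.
Step 5: Two-sided p-value via normal approximation = 2*(1 - Phi(|z|)) = 0.018881.
Step 6: alpha = 0.05. reject H0.

R = 10, z = 2.3479, p = 0.018881, reject H0.


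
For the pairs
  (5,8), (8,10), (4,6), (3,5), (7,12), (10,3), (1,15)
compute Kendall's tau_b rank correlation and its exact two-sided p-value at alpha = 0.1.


Step 1: Enumerate the 21 unordered pairs (i,j) with i<j and classify each by sign(x_j-x_i) * sign(y_j-y_i).
  (1,2):dx=+3,dy=+2->C; (1,3):dx=-1,dy=-2->C; (1,4):dx=-2,dy=-3->C; (1,5):dx=+2,dy=+4->C
  (1,6):dx=+5,dy=-5->D; (1,7):dx=-4,dy=+7->D; (2,3):dx=-4,dy=-4->C; (2,4):dx=-5,dy=-5->C
  (2,5):dx=-1,dy=+2->D; (2,6):dx=+2,dy=-7->D; (2,7):dx=-7,dy=+5->D; (3,4):dx=-1,dy=-1->C
  (3,5):dx=+3,dy=+6->C; (3,6):dx=+6,dy=-3->D; (3,7):dx=-3,dy=+9->D; (4,5):dx=+4,dy=+7->C
  (4,6):dx=+7,dy=-2->D; (4,7):dx=-2,dy=+10->D; (5,6):dx=+3,dy=-9->D; (5,7):dx=-6,dy=+3->D
  (6,7):dx=-9,dy=+12->D
Step 2: C = 9, D = 12, total pairs = 21.
Step 3: tau = (C - D)/(n(n-1)/2) = (9 - 12)/21 = -0.142857.
Step 4: Exact two-sided p-value (enumerate n! = 5040 permutations of y under H0): p = 0.772619.
Step 5: alpha = 0.1. fail to reject H0.

tau_b = -0.1429 (C=9, D=12), p = 0.772619, fail to reject H0.


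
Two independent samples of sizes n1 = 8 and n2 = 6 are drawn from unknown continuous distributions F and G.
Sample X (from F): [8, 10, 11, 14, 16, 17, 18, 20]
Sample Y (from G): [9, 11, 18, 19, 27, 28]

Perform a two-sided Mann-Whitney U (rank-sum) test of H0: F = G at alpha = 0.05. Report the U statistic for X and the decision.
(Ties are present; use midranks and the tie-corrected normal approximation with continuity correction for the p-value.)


Step 1: Combine and sort all 14 observations; assign midranks.
sorted (value, group): (8,X), (9,Y), (10,X), (11,X), (11,Y), (14,X), (16,X), (17,X), (18,X), (18,Y), (19,Y), (20,X), (27,Y), (28,Y)
ranks: 8->1, 9->2, 10->3, 11->4.5, 11->4.5, 14->6, 16->7, 17->8, 18->9.5, 18->9.5, 19->11, 20->12, 27->13, 28->14
Step 2: Rank sum for X: R1 = 1 + 3 + 4.5 + 6 + 7 + 8 + 9.5 + 12 = 51.
Step 3: U_X = R1 - n1(n1+1)/2 = 51 - 8*9/2 = 51 - 36 = 15.
       U_Y = n1*n2 - U_X = 48 - 15 = 33.
Step 4: Ties are present, so use the tie-corrected normal approximation (with continuity correction) for the p-value.
Step 5: p-value = 0.271435; compare to alpha = 0.05. fail to reject H0.

U_X = 15, p = 0.271435, fail to reject H0 at alpha = 0.05.


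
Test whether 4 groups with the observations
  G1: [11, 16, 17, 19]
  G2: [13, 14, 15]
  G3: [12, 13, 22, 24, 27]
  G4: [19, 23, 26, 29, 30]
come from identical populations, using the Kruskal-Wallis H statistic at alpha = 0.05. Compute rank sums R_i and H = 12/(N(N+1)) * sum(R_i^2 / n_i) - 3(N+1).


Step 1: Combine all N = 17 observations and assign midranks.
sorted (value, group, rank): (11,G1,1), (12,G3,2), (13,G2,3.5), (13,G3,3.5), (14,G2,5), (15,G2,6), (16,G1,7), (17,G1,8), (19,G1,9.5), (19,G4,9.5), (22,G3,11), (23,G4,12), (24,G3,13), (26,G4,14), (27,G3,15), (29,G4,16), (30,G4,17)
Step 2: Sum ranks within each group.
R_1 = 25.5 (n_1 = 4)
R_2 = 14.5 (n_2 = 3)
R_3 = 44.5 (n_3 = 5)
R_4 = 68.5 (n_4 = 5)
Step 3: H = 12/(N(N+1)) * sum(R_i^2/n_i) - 3(N+1)
     = 12/(17*18) * (25.5^2/4 + 14.5^2/3 + 44.5^2/5 + 68.5^2/5) - 3*18
     = 0.039216 * 1567.15 - 54
     = 7.456699.
Step 4: Ties present; correction factor C = 1 - 12/(17^3 - 17) = 0.997549. Corrected H = 7.456699 / 0.997549 = 7.475020.
Step 5: Under H0, H ~ chi^2(3); p-value = 0.058204.
Step 6: alpha = 0.05. fail to reject H0.

H = 7.4750, df = 3, p = 0.058204, fail to reject H0.


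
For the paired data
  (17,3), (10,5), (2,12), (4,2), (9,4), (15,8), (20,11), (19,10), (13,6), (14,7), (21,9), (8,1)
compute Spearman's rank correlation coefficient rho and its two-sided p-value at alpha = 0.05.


Step 1: Rank x and y separately (midranks; no ties here).
rank(x): 17->9, 10->5, 2->1, 4->2, 9->4, 15->8, 20->11, 19->10, 13->6, 14->7, 21->12, 8->3
rank(y): 3->3, 5->5, 12->12, 2->2, 4->4, 8->8, 11->11, 10->10, 6->6, 7->7, 9->9, 1->1
Step 2: d_i = R_x(i) - R_y(i); compute d_i^2.
  (9-3)^2=36, (5-5)^2=0, (1-12)^2=121, (2-2)^2=0, (4-4)^2=0, (8-8)^2=0, (11-11)^2=0, (10-10)^2=0, (6-6)^2=0, (7-7)^2=0, (12-9)^2=9, (3-1)^2=4
sum(d^2) = 170.
Step 3: rho = 1 - 6*170 / (12*(12^2 - 1)) = 1 - 1020/1716 = 0.405594.
Step 4: Under H0, t = rho * sqrt((n-2)/(1-rho^2)) = 1.4032 ~ t(10).
Step 5: Two-sided p-value from the t-distribution with 10 df = 0.190836.
Step 6: alpha = 0.05. fail to reject H0.

rho = 0.4056, p = 0.190836, fail to reject H0 at alpha = 0.05.


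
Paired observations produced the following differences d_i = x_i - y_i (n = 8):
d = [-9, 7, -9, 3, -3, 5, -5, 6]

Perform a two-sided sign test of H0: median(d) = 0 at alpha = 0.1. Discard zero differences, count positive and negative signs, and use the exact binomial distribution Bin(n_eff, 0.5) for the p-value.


Step 1: Discard zero differences. Original n = 8; n_eff = number of nonzero differences = 8.
Nonzero differences (with sign): -9, +7, -9, +3, -3, +5, -5, +6
Step 2: Count signs: positive = 4, negative = 4.
Step 3: Under H0: P(positive) = 0.5, so the number of positives S ~ Bin(8, 0.5).
Step 4: Two-sided exact p-value = sum of Bin(8,0.5) probabilities at or below the observed probability = 1.000000.
Step 5: alpha = 0.1. fail to reject H0.

n_eff = 8, pos = 4, neg = 4, p = 1.000000, fail to reject H0.


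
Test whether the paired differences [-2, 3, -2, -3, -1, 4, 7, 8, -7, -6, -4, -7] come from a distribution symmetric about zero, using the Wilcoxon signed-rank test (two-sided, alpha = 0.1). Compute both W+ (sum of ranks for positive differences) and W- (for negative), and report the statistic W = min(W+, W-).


Step 1: Drop any zero differences (none here) and take |d_i|.
|d| = [2, 3, 2, 3, 1, 4, 7, 8, 7, 6, 4, 7]
Step 2: Midrank |d_i| (ties get averaged ranks).
ranks: |2|->2.5, |3|->4.5, |2|->2.5, |3|->4.5, |1|->1, |4|->6.5, |7|->10, |8|->12, |7|->10, |6|->8, |4|->6.5, |7|->10
Step 3: Attach original signs; sum ranks with positive sign and with negative sign.
W+ = 4.5 + 6.5 + 10 + 12 = 33
W- = 2.5 + 2.5 + 4.5 + 1 + 10 + 8 + 6.5 + 10 = 45
(Check: W+ + W- = 78 should equal n(n+1)/2 = 78.)
Step 4: Test statistic W = min(W+, W-) = 33.
Step 5: Ties in |d|, so use the tie-corrected normal approximation.
        E[W] = n(n+1)/4 = 12*13/4 = 39.
        Tie groups: |d|=2 (t=2), |d|=3 (t=2), |d|=4 (t=2), |d|=7 (t=3); sum(t^3 - t) = 42.
        Var[W] = n(n+1)(2n+1)/24 - sum(t^3-t)/48 = 3900/24 - 42/48 = 161.625.
        z = (W - E[W]) / sqrt(Var[W]) = (33 - 39) / 12.7132 = -0.4720.
        Two-sided p = 2*Phi(z) = 0.636962.
Step 6: alpha = 0.1. fail to reject H0.

W+ = 33, W- = 45, W = min = 33, p = 0.636962, fail to reject H0.


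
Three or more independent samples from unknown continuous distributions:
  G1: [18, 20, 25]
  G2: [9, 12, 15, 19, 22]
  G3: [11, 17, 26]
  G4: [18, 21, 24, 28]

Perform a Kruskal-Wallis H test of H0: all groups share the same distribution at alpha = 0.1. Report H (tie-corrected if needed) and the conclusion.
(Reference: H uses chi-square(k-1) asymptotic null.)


Step 1: Combine all N = 15 observations and assign midranks.
sorted (value, group, rank): (9,G2,1), (11,G3,2), (12,G2,3), (15,G2,4), (17,G3,5), (18,G1,6.5), (18,G4,6.5), (19,G2,8), (20,G1,9), (21,G4,10), (22,G2,11), (24,G4,12), (25,G1,13), (26,G3,14), (28,G4,15)
Step 2: Sum ranks within each group.
R_1 = 28.5 (n_1 = 3)
R_2 = 27 (n_2 = 5)
R_3 = 21 (n_3 = 3)
R_4 = 43.5 (n_4 = 4)
Step 3: H = 12/(N(N+1)) * sum(R_i^2/n_i) - 3(N+1)
     = 12/(15*16) * (28.5^2/3 + 27^2/5 + 21^2/3 + 43.5^2/4) - 3*16
     = 0.050000 * 1036.61 - 48
     = 3.830625.
Step 4: Ties present; correction factor C = 1 - 6/(15^3 - 15) = 0.998214. Corrected H = 3.830625 / 0.998214 = 3.837478.
Step 5: Under H0, H ~ chi^2(3); p-value = 0.279557.
Step 6: alpha = 0.1. fail to reject H0.

H = 3.8375, df = 3, p = 0.279557, fail to reject H0.


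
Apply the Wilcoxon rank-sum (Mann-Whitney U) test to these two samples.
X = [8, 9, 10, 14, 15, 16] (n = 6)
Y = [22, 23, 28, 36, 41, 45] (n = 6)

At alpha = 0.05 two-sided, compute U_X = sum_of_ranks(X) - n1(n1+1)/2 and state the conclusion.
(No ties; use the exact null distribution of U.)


Step 1: Combine and sort all 12 observations; assign midranks.
sorted (value, group): (8,X), (9,X), (10,X), (14,X), (15,X), (16,X), (22,Y), (23,Y), (28,Y), (36,Y), (41,Y), (45,Y)
ranks: 8->1, 9->2, 10->3, 14->4, 15->5, 16->6, 22->7, 23->8, 28->9, 36->10, 41->11, 45->12
Step 2: Rank sum for X: R1 = 1 + 2 + 3 + 4 + 5 + 6 = 21.
Step 3: U_X = R1 - n1(n1+1)/2 = 21 - 6*7/2 = 21 - 21 = 0.
       U_Y = n1*n2 - U_X = 36 - 0 = 36.
Step 4: No ties, so the exact null distribution of U (based on enumerating the C(12,6) = 924 equally likely rank assignments) gives the two-sided p-value.
Step 5: p-value = 0.002165; compare to alpha = 0.05. reject H0.

U_X = 0, p = 0.002165, reject H0 at alpha = 0.05.


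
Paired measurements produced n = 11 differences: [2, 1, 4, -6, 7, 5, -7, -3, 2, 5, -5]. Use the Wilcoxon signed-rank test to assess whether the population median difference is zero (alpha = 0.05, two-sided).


Step 1: Drop any zero differences (none here) and take |d_i|.
|d| = [2, 1, 4, 6, 7, 5, 7, 3, 2, 5, 5]
Step 2: Midrank |d_i| (ties get averaged ranks).
ranks: |2|->2.5, |1|->1, |4|->5, |6|->9, |7|->10.5, |5|->7, |7|->10.5, |3|->4, |2|->2.5, |5|->7, |5|->7
Step 3: Attach original signs; sum ranks with positive sign and with negative sign.
W+ = 2.5 + 1 + 5 + 10.5 + 7 + 2.5 + 7 = 35.5
W- = 9 + 10.5 + 4 + 7 = 30.5
(Check: W+ + W- = 66 should equal n(n+1)/2 = 66.)
Step 4: Test statistic W = min(W+, W-) = 30.5.
Step 5: Ties in |d|, so use the tie-corrected normal approximation.
        E[W] = n(n+1)/4 = 11*12/4 = 33.
        Tie groups: |d|=2 (t=2), |d|=5 (t=3), |d|=7 (t=2); sum(t^3 - t) = 36.
        Var[W] = n(n+1)(2n+1)/24 - sum(t^3-t)/48 = 3036/24 - 36/48 = 125.75.
        z = (W - E[W]) / sqrt(Var[W]) = (30.5 - 33) / 11.2138 = -0.2229.
        Two-sided p = 2*Phi(z) = 0.823583.
Step 6: alpha = 0.05. fail to reject H0.

W+ = 35.5, W- = 30.5, W = min = 30.5, p = 0.823583, fail to reject H0.


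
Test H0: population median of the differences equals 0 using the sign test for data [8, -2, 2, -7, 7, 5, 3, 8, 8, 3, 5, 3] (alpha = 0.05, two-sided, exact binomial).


Step 1: Discard zero differences. Original n = 12; n_eff = number of nonzero differences = 12.
Nonzero differences (with sign): +8, -2, +2, -7, +7, +5, +3, +8, +8, +3, +5, +3
Step 2: Count signs: positive = 10, negative = 2.
Step 3: Under H0: P(positive) = 0.5, so the number of positives S ~ Bin(12, 0.5).
Step 4: Two-sided exact p-value = sum of Bin(12,0.5) probabilities at or below the observed probability = 0.038574.
Step 5: alpha = 0.05. reject H0.

n_eff = 12, pos = 10, neg = 2, p = 0.038574, reject H0.


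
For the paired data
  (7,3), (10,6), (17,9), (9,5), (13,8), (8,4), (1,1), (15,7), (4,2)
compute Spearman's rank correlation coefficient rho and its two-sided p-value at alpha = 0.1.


Step 1: Rank x and y separately (midranks; no ties here).
rank(x): 7->3, 10->6, 17->9, 9->5, 13->7, 8->4, 1->1, 15->8, 4->2
rank(y): 3->3, 6->6, 9->9, 5->5, 8->8, 4->4, 1->1, 7->7, 2->2
Step 2: d_i = R_x(i) - R_y(i); compute d_i^2.
  (3-3)^2=0, (6-6)^2=0, (9-9)^2=0, (5-5)^2=0, (7-8)^2=1, (4-4)^2=0, (1-1)^2=0, (8-7)^2=1, (2-2)^2=0
sum(d^2) = 2.
Step 3: rho = 1 - 6*2 / (9*(9^2 - 1)) = 1 - 12/720 = 0.983333.
Step 4: Under H0, t = rho * sqrt((n-2)/(1-rho^2)) = 14.3096 ~ t(7).
Step 5: Two-sided p-value from the t-distribution with 7 df = 0.000002.
Step 6: alpha = 0.1. reject H0.

rho = 0.9833, p = 0.000002, reject H0 at alpha = 0.1.


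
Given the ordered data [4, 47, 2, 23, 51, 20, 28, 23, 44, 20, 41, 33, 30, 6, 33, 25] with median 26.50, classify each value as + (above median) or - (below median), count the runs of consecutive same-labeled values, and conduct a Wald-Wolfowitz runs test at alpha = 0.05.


Step 1: Compute median = 26.50; label A = above, B = below.
Labels in order: BABBABABABAAABAB  (n_A = 8, n_B = 8)
Step 2: Count runs R = 13.
Step 3: Under H0 (random ordering), E[R] = 2*n_A*n_B/(n_A+n_B) + 1 = 2*8*8/16 + 1 = 9.0000.
        Var[R] = 2*n_A*n_B*(2*n_A*n_B - n_A - n_B) / ((n_A+n_B)^2 * (n_A+n_B-1)) = 14336/3840 = 3.7333.
        SD[R] = 1.9322.
Step 4: Continuity-corrected z = (R - 0.5 - E[R]) / SD[R] = (13 - 0.5 - 9.0000) / 1.9322 = 1.8114.
Step 5: Two-sided p-value via normal approximation = 2*(1 - Phi(|z|)) = 0.070076.
Step 6: alpha = 0.05. fail to reject H0.

R = 13, z = 1.8114, p = 0.070076, fail to reject H0.


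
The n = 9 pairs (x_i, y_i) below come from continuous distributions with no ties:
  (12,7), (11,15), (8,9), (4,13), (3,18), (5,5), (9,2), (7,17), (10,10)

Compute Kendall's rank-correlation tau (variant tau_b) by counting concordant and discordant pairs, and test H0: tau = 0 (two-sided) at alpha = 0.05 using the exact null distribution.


Step 1: Enumerate the 36 unordered pairs (i,j) with i<j and classify each by sign(x_j-x_i) * sign(y_j-y_i).
  (1,2):dx=-1,dy=+8->D; (1,3):dx=-4,dy=+2->D; (1,4):dx=-8,dy=+6->D; (1,5):dx=-9,dy=+11->D
  (1,6):dx=-7,dy=-2->C; (1,7):dx=-3,dy=-5->C; (1,8):dx=-5,dy=+10->D; (1,9):dx=-2,dy=+3->D
  (2,3):dx=-3,dy=-6->C; (2,4):dx=-7,dy=-2->C; (2,5):dx=-8,dy=+3->D; (2,6):dx=-6,dy=-10->C
  (2,7):dx=-2,dy=-13->C; (2,8):dx=-4,dy=+2->D; (2,9):dx=-1,dy=-5->C; (3,4):dx=-4,dy=+4->D
  (3,5):dx=-5,dy=+9->D; (3,6):dx=-3,dy=-4->C; (3,7):dx=+1,dy=-7->D; (3,8):dx=-1,dy=+8->D
  (3,9):dx=+2,dy=+1->C; (4,5):dx=-1,dy=+5->D; (4,6):dx=+1,dy=-8->D; (4,7):dx=+5,dy=-11->D
  (4,8):dx=+3,dy=+4->C; (4,9):dx=+6,dy=-3->D; (5,6):dx=+2,dy=-13->D; (5,7):dx=+6,dy=-16->D
  (5,8):dx=+4,dy=-1->D; (5,9):dx=+7,dy=-8->D; (6,7):dx=+4,dy=-3->D; (6,8):dx=+2,dy=+12->C
  (6,9):dx=+5,dy=+5->C; (7,8):dx=-2,dy=+15->D; (7,9):dx=+1,dy=+8->C; (8,9):dx=+3,dy=-7->D
Step 2: C = 13, D = 23, total pairs = 36.
Step 3: tau = (C - D)/(n(n-1)/2) = (13 - 23)/36 = -0.277778.
Step 4: Exact two-sided p-value (enumerate n! = 362880 permutations of y under H0): p = 0.358488.
Step 5: alpha = 0.05. fail to reject H0.

tau_b = -0.2778 (C=13, D=23), p = 0.358488, fail to reject H0.


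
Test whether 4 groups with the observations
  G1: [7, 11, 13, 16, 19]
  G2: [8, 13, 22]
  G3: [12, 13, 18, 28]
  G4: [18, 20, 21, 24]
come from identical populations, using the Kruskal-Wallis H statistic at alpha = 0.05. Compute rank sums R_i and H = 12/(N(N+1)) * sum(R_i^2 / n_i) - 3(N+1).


Step 1: Combine all N = 16 observations and assign midranks.
sorted (value, group, rank): (7,G1,1), (8,G2,2), (11,G1,3), (12,G3,4), (13,G1,6), (13,G2,6), (13,G3,6), (16,G1,8), (18,G3,9.5), (18,G4,9.5), (19,G1,11), (20,G4,12), (21,G4,13), (22,G2,14), (24,G4,15), (28,G3,16)
Step 2: Sum ranks within each group.
R_1 = 29 (n_1 = 5)
R_2 = 22 (n_2 = 3)
R_3 = 35.5 (n_3 = 4)
R_4 = 49.5 (n_4 = 4)
Step 3: H = 12/(N(N+1)) * sum(R_i^2/n_i) - 3(N+1)
     = 12/(16*17) * (29^2/5 + 22^2/3 + 35.5^2/4 + 49.5^2/4) - 3*17
     = 0.044118 * 1257.16 - 51
     = 4.462868.
Step 4: Ties present; correction factor C = 1 - 30/(16^3 - 16) = 0.992647. Corrected H = 4.462868 / 0.992647 = 4.495926.
Step 5: Under H0, H ~ chi^2(3); p-value = 0.212654.
Step 6: alpha = 0.05. fail to reject H0.

H = 4.4959, df = 3, p = 0.212654, fail to reject H0.


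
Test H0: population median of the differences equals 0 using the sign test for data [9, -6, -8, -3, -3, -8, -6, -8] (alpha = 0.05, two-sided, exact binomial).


Step 1: Discard zero differences. Original n = 8; n_eff = number of nonzero differences = 8.
Nonzero differences (with sign): +9, -6, -8, -3, -3, -8, -6, -8
Step 2: Count signs: positive = 1, negative = 7.
Step 3: Under H0: P(positive) = 0.5, so the number of positives S ~ Bin(8, 0.5).
Step 4: Two-sided exact p-value = sum of Bin(8,0.5) probabilities at or below the observed probability = 0.070312.
Step 5: alpha = 0.05. fail to reject H0.

n_eff = 8, pos = 1, neg = 7, p = 0.070312, fail to reject H0.


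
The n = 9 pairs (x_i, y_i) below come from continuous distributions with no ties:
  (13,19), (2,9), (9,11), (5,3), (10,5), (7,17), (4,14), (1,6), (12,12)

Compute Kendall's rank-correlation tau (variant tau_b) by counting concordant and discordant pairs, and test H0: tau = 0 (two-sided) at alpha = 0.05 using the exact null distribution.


Step 1: Enumerate the 36 unordered pairs (i,j) with i<j and classify each by sign(x_j-x_i) * sign(y_j-y_i).
  (1,2):dx=-11,dy=-10->C; (1,3):dx=-4,dy=-8->C; (1,4):dx=-8,dy=-16->C; (1,5):dx=-3,dy=-14->C
  (1,6):dx=-6,dy=-2->C; (1,7):dx=-9,dy=-5->C; (1,8):dx=-12,dy=-13->C; (1,9):dx=-1,dy=-7->C
  (2,3):dx=+7,dy=+2->C; (2,4):dx=+3,dy=-6->D; (2,5):dx=+8,dy=-4->D; (2,6):dx=+5,dy=+8->C
  (2,7):dx=+2,dy=+5->C; (2,8):dx=-1,dy=-3->C; (2,9):dx=+10,dy=+3->C; (3,4):dx=-4,dy=-8->C
  (3,5):dx=+1,dy=-6->D; (3,6):dx=-2,dy=+6->D; (3,7):dx=-5,dy=+3->D; (3,8):dx=-8,dy=-5->C
  (3,9):dx=+3,dy=+1->C; (4,5):dx=+5,dy=+2->C; (4,6):dx=+2,dy=+14->C; (4,7):dx=-1,dy=+11->D
  (4,8):dx=-4,dy=+3->D; (4,9):dx=+7,dy=+9->C; (5,6):dx=-3,dy=+12->D; (5,7):dx=-6,dy=+9->D
  (5,8):dx=-9,dy=+1->D; (5,9):dx=+2,dy=+7->C; (6,7):dx=-3,dy=-3->C; (6,8):dx=-6,dy=-11->C
  (6,9):dx=+5,dy=-5->D; (7,8):dx=-3,dy=-8->C; (7,9):dx=+8,dy=-2->D; (8,9):dx=+11,dy=+6->C
Step 2: C = 24, D = 12, total pairs = 36.
Step 3: tau = (C - D)/(n(n-1)/2) = (24 - 12)/36 = 0.333333.
Step 4: Exact two-sided p-value (enumerate n! = 362880 permutations of y under H0): p = 0.259518.
Step 5: alpha = 0.05. fail to reject H0.

tau_b = 0.3333 (C=24, D=12), p = 0.259518, fail to reject H0.


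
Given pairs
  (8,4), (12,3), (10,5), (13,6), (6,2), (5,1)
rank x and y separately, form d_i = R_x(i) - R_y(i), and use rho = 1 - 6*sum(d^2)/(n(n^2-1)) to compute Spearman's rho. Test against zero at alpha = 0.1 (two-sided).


Step 1: Rank x and y separately (midranks; no ties here).
rank(x): 8->3, 12->5, 10->4, 13->6, 6->2, 5->1
rank(y): 4->4, 3->3, 5->5, 6->6, 2->2, 1->1
Step 2: d_i = R_x(i) - R_y(i); compute d_i^2.
  (3-4)^2=1, (5-3)^2=4, (4-5)^2=1, (6-6)^2=0, (2-2)^2=0, (1-1)^2=0
sum(d^2) = 6.
Step 3: rho = 1 - 6*6 / (6*(6^2 - 1)) = 1 - 36/210 = 0.828571.
Step 4: Under H0, t = rho * sqrt((n-2)/(1-rho^2)) = 2.9598 ~ t(4).
Step 5: Two-sided p-value from the t-distribution with 4 df = 0.041563.
Step 6: alpha = 0.1. reject H0.

rho = 0.8286, p = 0.041563, reject H0 at alpha = 0.1.


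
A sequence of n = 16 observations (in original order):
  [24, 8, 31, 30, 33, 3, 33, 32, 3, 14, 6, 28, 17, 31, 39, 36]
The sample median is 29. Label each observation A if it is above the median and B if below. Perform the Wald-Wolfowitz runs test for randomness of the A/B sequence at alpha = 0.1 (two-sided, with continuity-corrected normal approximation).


Step 1: Compute median = 29; label A = above, B = below.
Labels in order: BBAAABAABBBBBAAA  (n_A = 8, n_B = 8)
Step 2: Count runs R = 6.
Step 3: Under H0 (random ordering), E[R] = 2*n_A*n_B/(n_A+n_B) + 1 = 2*8*8/16 + 1 = 9.0000.
        Var[R] = 2*n_A*n_B*(2*n_A*n_B - n_A - n_B) / ((n_A+n_B)^2 * (n_A+n_B-1)) = 14336/3840 = 3.7333.
        SD[R] = 1.9322.
Step 4: Continuity-corrected z = (R + 0.5 - E[R]) / SD[R] = (6 + 0.5 - 9.0000) / 1.9322 = -1.2939.
Step 5: Two-sided p-value via normal approximation = 2*(1 - Phi(|z|)) = 0.195709.
Step 6: alpha = 0.1. fail to reject H0.

R = 6, z = -1.2939, p = 0.195709, fail to reject H0.


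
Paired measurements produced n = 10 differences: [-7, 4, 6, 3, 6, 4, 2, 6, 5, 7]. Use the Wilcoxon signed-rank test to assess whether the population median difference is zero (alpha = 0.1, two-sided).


Step 1: Drop any zero differences (none here) and take |d_i|.
|d| = [7, 4, 6, 3, 6, 4, 2, 6, 5, 7]
Step 2: Midrank |d_i| (ties get averaged ranks).
ranks: |7|->9.5, |4|->3.5, |6|->7, |3|->2, |6|->7, |4|->3.5, |2|->1, |6|->7, |5|->5, |7|->9.5
Step 3: Attach original signs; sum ranks with positive sign and with negative sign.
W+ = 3.5 + 7 + 2 + 7 + 3.5 + 1 + 7 + 5 + 9.5 = 45.5
W- = 9.5 = 9.5
(Check: W+ + W- = 55 should equal n(n+1)/2 = 55.)
Step 4: Test statistic W = min(W+, W-) = 9.5.
Step 5: Ties in |d|, so use the tie-corrected normal approximation.
        E[W] = n(n+1)/4 = 10*11/4 = 27.5.
        Tie groups: |d|=4 (t=2), |d|=6 (t=3), |d|=7 (t=2); sum(t^3 - t) = 36.
        Var[W] = n(n+1)(2n+1)/24 - sum(t^3-t)/48 = 2310/24 - 36/48 = 95.5.
        z = (W - E[W]) / sqrt(Var[W]) = (9.5 - 27.5) / 9.7724 = -1.8419.
        Two-sided p = 2*Phi(z) = 0.065487.
Step 6: alpha = 0.1. reject H0.

W+ = 45.5, W- = 9.5, W = min = 9.5, p = 0.065487, reject H0.


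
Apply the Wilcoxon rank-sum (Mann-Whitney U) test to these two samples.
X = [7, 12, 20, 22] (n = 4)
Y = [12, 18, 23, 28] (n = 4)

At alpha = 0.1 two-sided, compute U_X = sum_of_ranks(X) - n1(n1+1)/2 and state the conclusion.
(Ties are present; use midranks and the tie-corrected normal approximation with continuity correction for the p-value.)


Step 1: Combine and sort all 8 observations; assign midranks.
sorted (value, group): (7,X), (12,X), (12,Y), (18,Y), (20,X), (22,X), (23,Y), (28,Y)
ranks: 7->1, 12->2.5, 12->2.5, 18->4, 20->5, 22->6, 23->7, 28->8
Step 2: Rank sum for X: R1 = 1 + 2.5 + 5 + 6 = 14.5.
Step 3: U_X = R1 - n1(n1+1)/2 = 14.5 - 4*5/2 = 14.5 - 10 = 4.5.
       U_Y = n1*n2 - U_X = 16 - 4.5 = 11.5.
Step 4: Ties are present, so use the tie-corrected normal approximation (with continuity correction) for the p-value.
Step 5: p-value = 0.383630; compare to alpha = 0.1. fail to reject H0.

U_X = 4.5, p = 0.383630, fail to reject H0 at alpha = 0.1.


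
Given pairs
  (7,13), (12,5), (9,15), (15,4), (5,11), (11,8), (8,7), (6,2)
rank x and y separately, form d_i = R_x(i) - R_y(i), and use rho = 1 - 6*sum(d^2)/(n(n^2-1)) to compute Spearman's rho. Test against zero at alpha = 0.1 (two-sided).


Step 1: Rank x and y separately (midranks; no ties here).
rank(x): 7->3, 12->7, 9->5, 15->8, 5->1, 11->6, 8->4, 6->2
rank(y): 13->7, 5->3, 15->8, 4->2, 11->6, 8->5, 7->4, 2->1
Step 2: d_i = R_x(i) - R_y(i); compute d_i^2.
  (3-7)^2=16, (7-3)^2=16, (5-8)^2=9, (8-2)^2=36, (1-6)^2=25, (6-5)^2=1, (4-4)^2=0, (2-1)^2=1
sum(d^2) = 104.
Step 3: rho = 1 - 6*104 / (8*(8^2 - 1)) = 1 - 624/504 = -0.238095.
Step 4: Under H0, t = rho * sqrt((n-2)/(1-rho^2)) = -0.6005 ~ t(6).
Step 5: Two-sided p-value from the t-distribution with 6 df = 0.570156.
Step 6: alpha = 0.1. fail to reject H0.

rho = -0.2381, p = 0.570156, fail to reject H0 at alpha = 0.1.


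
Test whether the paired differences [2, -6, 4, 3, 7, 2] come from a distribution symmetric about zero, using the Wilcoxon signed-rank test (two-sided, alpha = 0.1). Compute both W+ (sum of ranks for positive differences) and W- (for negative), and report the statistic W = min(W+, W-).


Step 1: Drop any zero differences (none here) and take |d_i|.
|d| = [2, 6, 4, 3, 7, 2]
Step 2: Midrank |d_i| (ties get averaged ranks).
ranks: |2|->1.5, |6|->5, |4|->4, |3|->3, |7|->6, |2|->1.5
Step 3: Attach original signs; sum ranks with positive sign and with negative sign.
W+ = 1.5 + 4 + 3 + 6 + 1.5 = 16
W- = 5 = 5
(Check: W+ + W- = 21 should equal n(n+1)/2 = 21.)
Step 4: Test statistic W = min(W+, W-) = 5.
Step 5: Ties in |d|, so use the tie-corrected normal approximation.
        E[W] = n(n+1)/4 = 6*7/4 = 10.5.
        Tie groups: |d|=2 (t=2); sum(t^3 - t) = 6.
        Var[W] = n(n+1)(2n+1)/24 - sum(t^3-t)/48 = 546/24 - 6/48 = 22.625.
        z = (W - E[W]) / sqrt(Var[W]) = (5 - 10.5) / 4.7566 = -1.1563.
        Two-sided p = 2*Phi(z) = 0.247561.
Step 6: alpha = 0.1. fail to reject H0.

W+ = 16, W- = 5, W = min = 5, p = 0.247561, fail to reject H0.


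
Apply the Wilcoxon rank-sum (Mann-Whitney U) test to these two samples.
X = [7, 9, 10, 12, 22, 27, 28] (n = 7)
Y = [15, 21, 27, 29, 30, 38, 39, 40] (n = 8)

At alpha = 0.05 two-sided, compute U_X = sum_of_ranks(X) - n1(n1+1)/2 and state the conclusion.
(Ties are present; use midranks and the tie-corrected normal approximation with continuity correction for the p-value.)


Step 1: Combine and sort all 15 observations; assign midranks.
sorted (value, group): (7,X), (9,X), (10,X), (12,X), (15,Y), (21,Y), (22,X), (27,X), (27,Y), (28,X), (29,Y), (30,Y), (38,Y), (39,Y), (40,Y)
ranks: 7->1, 9->2, 10->3, 12->4, 15->5, 21->6, 22->7, 27->8.5, 27->8.5, 28->10, 29->11, 30->12, 38->13, 39->14, 40->15
Step 2: Rank sum for X: R1 = 1 + 2 + 3 + 4 + 7 + 8.5 + 10 = 35.5.
Step 3: U_X = R1 - n1(n1+1)/2 = 35.5 - 7*8/2 = 35.5 - 28 = 7.5.
       U_Y = n1*n2 - U_X = 56 - 7.5 = 48.5.
Step 4: Ties are present, so use the tie-corrected normal approximation (with continuity correction) for the p-value.
Step 5: p-value = 0.020524; compare to alpha = 0.05. reject H0.

U_X = 7.5, p = 0.020524, reject H0 at alpha = 0.05.


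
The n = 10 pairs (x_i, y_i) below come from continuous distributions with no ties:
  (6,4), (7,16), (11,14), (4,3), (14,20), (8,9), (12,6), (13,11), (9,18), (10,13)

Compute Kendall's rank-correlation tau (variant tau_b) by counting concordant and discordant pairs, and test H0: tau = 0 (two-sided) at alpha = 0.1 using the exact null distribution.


Step 1: Enumerate the 45 unordered pairs (i,j) with i<j and classify each by sign(x_j-x_i) * sign(y_j-y_i).
  (1,2):dx=+1,dy=+12->C; (1,3):dx=+5,dy=+10->C; (1,4):dx=-2,dy=-1->C; (1,5):dx=+8,dy=+16->C
  (1,6):dx=+2,dy=+5->C; (1,7):dx=+6,dy=+2->C; (1,8):dx=+7,dy=+7->C; (1,9):dx=+3,dy=+14->C
  (1,10):dx=+4,dy=+9->C; (2,3):dx=+4,dy=-2->D; (2,4):dx=-3,dy=-13->C; (2,5):dx=+7,dy=+4->C
  (2,6):dx=+1,dy=-7->D; (2,7):dx=+5,dy=-10->D; (2,8):dx=+6,dy=-5->D; (2,9):dx=+2,dy=+2->C
  (2,10):dx=+3,dy=-3->D; (3,4):dx=-7,dy=-11->C; (3,5):dx=+3,dy=+6->C; (3,6):dx=-3,dy=-5->C
  (3,7):dx=+1,dy=-8->D; (3,8):dx=+2,dy=-3->D; (3,9):dx=-2,dy=+4->D; (3,10):dx=-1,dy=-1->C
  (4,5):dx=+10,dy=+17->C; (4,6):dx=+4,dy=+6->C; (4,7):dx=+8,dy=+3->C; (4,8):dx=+9,dy=+8->C
  (4,9):dx=+5,dy=+15->C; (4,10):dx=+6,dy=+10->C; (5,6):dx=-6,dy=-11->C; (5,7):dx=-2,dy=-14->C
  (5,8):dx=-1,dy=-9->C; (5,9):dx=-5,dy=-2->C; (5,10):dx=-4,dy=-7->C; (6,7):dx=+4,dy=-3->D
  (6,8):dx=+5,dy=+2->C; (6,9):dx=+1,dy=+9->C; (6,10):dx=+2,dy=+4->C; (7,8):dx=+1,dy=+5->C
  (7,9):dx=-3,dy=+12->D; (7,10):dx=-2,dy=+7->D; (8,9):dx=-4,dy=+7->D; (8,10):dx=-3,dy=+2->D
  (9,10):dx=+1,dy=-5->D
Step 2: C = 31, D = 14, total pairs = 45.
Step 3: tau = (C - D)/(n(n-1)/2) = (31 - 14)/45 = 0.377778.
Step 4: Exact two-sided p-value (enumerate n! = 3628800 permutations of y under H0): p = 0.155742.
Step 5: alpha = 0.1. fail to reject H0.

tau_b = 0.3778 (C=31, D=14), p = 0.155742, fail to reject H0.


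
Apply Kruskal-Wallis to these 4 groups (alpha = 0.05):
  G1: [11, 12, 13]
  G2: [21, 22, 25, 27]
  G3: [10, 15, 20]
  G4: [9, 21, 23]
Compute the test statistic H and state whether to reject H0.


Step 1: Combine all N = 13 observations and assign midranks.
sorted (value, group, rank): (9,G4,1), (10,G3,2), (11,G1,3), (12,G1,4), (13,G1,5), (15,G3,6), (20,G3,7), (21,G2,8.5), (21,G4,8.5), (22,G2,10), (23,G4,11), (25,G2,12), (27,G2,13)
Step 2: Sum ranks within each group.
R_1 = 12 (n_1 = 3)
R_2 = 43.5 (n_2 = 4)
R_3 = 15 (n_3 = 3)
R_4 = 20.5 (n_4 = 3)
Step 3: H = 12/(N(N+1)) * sum(R_i^2/n_i) - 3(N+1)
     = 12/(13*14) * (12^2/3 + 43.5^2/4 + 15^2/3 + 20.5^2/3) - 3*14
     = 0.065934 * 736.146 - 42
     = 6.537088.
Step 4: Ties present; correction factor C = 1 - 6/(13^3 - 13) = 0.997253. Corrected H = 6.537088 / 0.997253 = 6.555096.
Step 5: Under H0, H ~ chi^2(3); p-value = 0.087515.
Step 6: alpha = 0.05. fail to reject H0.

H = 6.5551, df = 3, p = 0.087515, fail to reject H0.
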